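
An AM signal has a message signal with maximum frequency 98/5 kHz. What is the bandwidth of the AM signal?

In AM (double-sideband), the bandwidth is twice the message frequency.
BW = 2 * f_m = 2 * 98/5 kHz = 196/5 kHz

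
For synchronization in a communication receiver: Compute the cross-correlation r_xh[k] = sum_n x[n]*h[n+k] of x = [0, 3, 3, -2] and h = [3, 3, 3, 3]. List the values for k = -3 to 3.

Both sequences indexed from 0 and zero outside their support.
Lags with overlap: k = -3 to 3.
  r_xh[-3] = x[3]*h[0] = -6
  r_xh[-2] = x[2]*h[0] + x[3]*h[1] = 3
  r_xh[-1] = x[1]*h[0] + x[2]*h[1] + x[3]*h[2] = 12
  r_xh[0] = x[0]*h[0] + x[1]*h[1] + x[2]*h[2] + x[3]*h[3] = 12
  r_xh[1] = x[0]*h[1] + x[1]*h[2] + x[2]*h[3] = 18
  r_xh[2] = x[0]*h[2] + x[1]*h[3] = 9
  r_xh[3] = x[0]*h[3] = 0
r_xh = [-6, 3, 12, 12, 18, 9, 0] (for k = -3, ..., 3)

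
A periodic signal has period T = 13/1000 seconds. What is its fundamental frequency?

The fundamental frequency is the reciprocal of the period.
f = 1/T = 1/(13/1000) = 1000/13 Hz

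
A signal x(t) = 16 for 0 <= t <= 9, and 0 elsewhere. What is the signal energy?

Energy = integral of |x(t)|^2 dt over the signal duration
= 16^2 * 9 = 256 * 9 = 2304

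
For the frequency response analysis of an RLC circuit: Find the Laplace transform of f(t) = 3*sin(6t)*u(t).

Standard pair: sin(wt)*u(t) <-> w/(s^2+w^2)
With w = 6: L{3*sin(6t)*u(t)} = 18/(s^2+36)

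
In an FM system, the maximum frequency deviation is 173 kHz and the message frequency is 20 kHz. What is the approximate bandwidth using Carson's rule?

Carson's rule: BW = 2*(delta_f + f_m)
= 2*(173 + 20) kHz = 386 kHz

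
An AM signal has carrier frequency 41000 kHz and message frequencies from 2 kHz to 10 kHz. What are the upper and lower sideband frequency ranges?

Upper sideband (USB) = fc + [fm_low, fm_high] = 41000 + [2, 10] = [41002, 41010] kHz
Lower sideband (LSB) = fc - [fm_high, fm_low] = 41000 - [10, 2] = [40990, 40998] kHz
Total occupied spectrum: 40990 kHz to 41010 kHz (plus carrier at 41000 kHz)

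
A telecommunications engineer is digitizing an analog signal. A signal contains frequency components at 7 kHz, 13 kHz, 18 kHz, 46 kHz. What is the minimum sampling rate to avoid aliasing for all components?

The highest frequency component is f_max = 46 kHz.
Nyquist rate = 2 * f_max = 2 * 46 kHz = 92 kHz.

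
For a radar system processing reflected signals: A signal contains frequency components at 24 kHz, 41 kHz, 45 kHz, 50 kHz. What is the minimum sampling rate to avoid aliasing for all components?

The highest frequency component is f_max = 50 kHz.
Nyquist rate = 2 * f_max = 2 * 50 kHz = 100 kHz.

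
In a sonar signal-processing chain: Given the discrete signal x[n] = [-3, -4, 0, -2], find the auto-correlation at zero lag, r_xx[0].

The auto-correlation at zero lag r_xx[0] equals the signal energy.
r_xx[0] = sum of x[n]^2 = (-3)^2 + (-4)^2 + 0^2 + (-2)^2
= 9 + 16 + 0 + 4 = 29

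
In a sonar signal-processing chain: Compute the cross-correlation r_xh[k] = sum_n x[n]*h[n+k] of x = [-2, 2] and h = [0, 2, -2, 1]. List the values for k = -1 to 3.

Both sequences indexed from 0 and zero outside their support.
Lags with overlap: k = -1 to 3.
  r_xh[-1] = x[1]*h[0] = 0
  r_xh[0] = x[0]*h[0] + x[1]*h[1] = 4
  r_xh[1] = x[0]*h[1] + x[1]*h[2] = -8
  r_xh[2] = x[0]*h[2] + x[1]*h[3] = 6
  r_xh[3] = x[0]*h[3] = -2
r_xh = [0, 4, -8, 6, -2] (for k = -1, ..., 3)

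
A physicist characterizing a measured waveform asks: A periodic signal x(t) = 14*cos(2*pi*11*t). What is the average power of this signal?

Average power of A*cos(wt) is A^2/2.
P = 14^2 / 2 = 196/2 = 98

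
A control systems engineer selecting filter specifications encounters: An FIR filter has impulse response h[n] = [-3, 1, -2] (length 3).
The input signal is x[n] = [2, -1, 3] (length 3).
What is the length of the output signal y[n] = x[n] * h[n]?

For linear convolution, the output length is:
len(y) = len(x) + len(h) - 1 = 3 + 3 - 1 = 5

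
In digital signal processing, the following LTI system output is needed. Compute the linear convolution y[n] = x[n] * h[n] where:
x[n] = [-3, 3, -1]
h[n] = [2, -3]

y[n] = sum_k x[k]*h[n-k]. Output length = len(x) + len(h) - 1 = 3 + 2 - 1 = 4.
y[0] = -3*2 = -6
y[1] = 3*2 + -3*-3 = 15
y[2] = -1*2 + 3*-3 = -11
y[3] = -1*-3 = 3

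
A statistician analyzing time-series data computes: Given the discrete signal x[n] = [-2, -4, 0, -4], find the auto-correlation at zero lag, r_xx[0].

The auto-correlation at zero lag r_xx[0] equals the signal energy.
r_xx[0] = sum of x[n]^2 = (-2)^2 + (-4)^2 + 0^2 + (-4)^2
= 4 + 16 + 0 + 16 = 36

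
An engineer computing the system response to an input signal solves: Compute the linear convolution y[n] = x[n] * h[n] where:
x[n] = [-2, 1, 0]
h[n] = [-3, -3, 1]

y[n] = sum_k x[k]*h[n-k]. Output length = len(x) + len(h) - 1 = 3 + 3 - 1 = 5.
y[0] = -2*-3 = 6
y[1] = 1*-3 + -2*-3 = 3
y[2] = 0*-3 + 1*-3 + -2*1 = -5
y[3] = 0*-3 + 1*1 = 1
y[4] = 0*1 = 0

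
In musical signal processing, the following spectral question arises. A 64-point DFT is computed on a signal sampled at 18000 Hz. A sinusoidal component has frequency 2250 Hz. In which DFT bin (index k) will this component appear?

DFT frequency resolution = f_s/N = 18000/64 = 1125/4 Hz
Bin index k = f_signal / resolution = 2250 / 1125/4 = 8
The signal frequency 2250 Hz falls in DFT bin k = 8.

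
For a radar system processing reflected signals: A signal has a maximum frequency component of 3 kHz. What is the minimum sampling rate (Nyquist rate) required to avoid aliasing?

By the Nyquist-Shannon sampling theorem,
the minimum sampling rate (Nyquist rate) must be at least 2 * f_max.
Nyquist rate = 2 * 3 kHz = 6 kHz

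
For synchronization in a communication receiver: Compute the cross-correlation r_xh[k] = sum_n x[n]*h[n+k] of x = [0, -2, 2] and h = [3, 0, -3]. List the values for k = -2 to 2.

Both sequences indexed from 0 and zero outside their support.
Lags with overlap: k = -2 to 2.
  r_xh[-2] = x[2]*h[0] = 6
  r_xh[-1] = x[1]*h[0] + x[2]*h[1] = -6
  r_xh[0] = x[0]*h[0] + x[1]*h[1] + x[2]*h[2] = -6
  r_xh[1] = x[0]*h[1] + x[1]*h[2] = 6
  r_xh[2] = x[0]*h[2] = 0
r_xh = [6, -6, -6, 6, 0] (for k = -2, ..., 2)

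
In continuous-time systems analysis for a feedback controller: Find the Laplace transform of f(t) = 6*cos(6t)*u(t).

Standard pair: cos(wt)*u(t) <-> s/(s^2+w^2)
With w = 6: L{6*cos(6t)*u(t)} = 6s/(s^2+36)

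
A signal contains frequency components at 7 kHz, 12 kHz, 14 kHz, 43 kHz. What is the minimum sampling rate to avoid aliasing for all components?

The highest frequency component is f_max = 43 kHz.
Nyquist rate = 2 * f_max = 2 * 43 kHz = 86 kHz.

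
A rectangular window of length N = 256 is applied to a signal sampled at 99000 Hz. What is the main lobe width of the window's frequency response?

For a rectangular window of length N,
the main lobe width in frequency is 2*f_s/N.
= 2*99000/256 = 12375/16 Hz
This determines the minimum frequency separation for resolving two sinusoids.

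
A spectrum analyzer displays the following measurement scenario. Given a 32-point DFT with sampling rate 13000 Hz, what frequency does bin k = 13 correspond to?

The frequency of DFT bin k is: f_k = k * f_s / N
f_13 = 13 * 13000 / 32 = 21125/4 Hz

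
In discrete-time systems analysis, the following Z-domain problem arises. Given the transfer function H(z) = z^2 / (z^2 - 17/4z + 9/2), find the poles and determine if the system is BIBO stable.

Poles are roots of the denominator: z^2 - 17/4z + 9/2 = 0.
Quadratic formula: z = [-(-17/4) +/- sqrt((-17/4)^2 - 4*(9/2))] / 2
Discriminant = 289/16 - 18 = 1/16; sqrt = 1/4.
z = (17/4 +/- 1/4) / 2 => z = 9/4 or z = 2.
|p1| = 2, |p2| = 9/4.
For BIBO stability, all poles must lie inside the unit circle (|p| < 1).
System is UNSTABLE since at least one |p| >= 1.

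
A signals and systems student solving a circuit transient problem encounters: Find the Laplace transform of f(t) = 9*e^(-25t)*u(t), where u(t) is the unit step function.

Standard Laplace transform pair:
e^(-at)*u(t) <-> 1/(s+a)
With a = 25: L{9*e^(-25t)*u(t)} = 9/(s+25), ROC: Re(s) > -25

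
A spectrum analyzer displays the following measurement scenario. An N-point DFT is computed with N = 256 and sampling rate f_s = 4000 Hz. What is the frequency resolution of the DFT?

DFT frequency resolution = f_s / N
= 4000 / 256 = 125/8 Hz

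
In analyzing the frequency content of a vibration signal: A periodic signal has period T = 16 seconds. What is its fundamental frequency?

The fundamental frequency is the reciprocal of the period.
f = 1/T = 1/(16) = 1/16 Hz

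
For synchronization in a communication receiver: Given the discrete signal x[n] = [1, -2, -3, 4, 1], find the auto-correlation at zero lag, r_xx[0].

The auto-correlation at zero lag r_xx[0] equals the signal energy.
r_xx[0] = sum of x[n]^2 = 1^2 + (-2)^2 + (-3)^2 + 4^2 + 1^2
= 1 + 4 + 9 + 16 + 1 = 31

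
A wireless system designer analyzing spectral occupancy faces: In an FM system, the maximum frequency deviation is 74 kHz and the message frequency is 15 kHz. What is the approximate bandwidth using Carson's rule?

Carson's rule: BW = 2*(delta_f + f_m)
= 2*(74 + 15) kHz = 178 kHz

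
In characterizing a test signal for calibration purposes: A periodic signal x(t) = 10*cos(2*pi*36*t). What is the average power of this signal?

Average power of A*cos(wt) is A^2/2.
P = 10^2 / 2 = 100/2 = 50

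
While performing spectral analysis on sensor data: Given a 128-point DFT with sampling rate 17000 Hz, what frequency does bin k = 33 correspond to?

The frequency of DFT bin k is: f_k = k * f_s / N
f_33 = 33 * 17000 / 128 = 70125/16 Hz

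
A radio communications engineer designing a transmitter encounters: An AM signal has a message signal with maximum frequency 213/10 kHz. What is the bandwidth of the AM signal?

In AM (double-sideband), the bandwidth is twice the message frequency.
BW = 2 * f_m = 2 * 213/10 kHz = 213/5 kHz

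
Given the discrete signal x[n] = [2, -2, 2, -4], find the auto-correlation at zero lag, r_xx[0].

The auto-correlation at zero lag r_xx[0] equals the signal energy.
r_xx[0] = sum of x[n]^2 = 2^2 + (-2)^2 + 2^2 + (-4)^2
= 4 + 4 + 4 + 16 = 28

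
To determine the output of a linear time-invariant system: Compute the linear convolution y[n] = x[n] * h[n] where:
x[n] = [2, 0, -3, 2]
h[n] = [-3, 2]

y[n] = sum_k x[k]*h[n-k]. Output length = len(x) + len(h) - 1 = 4 + 2 - 1 = 5.
y[0] = 2*-3 = -6
y[1] = 0*-3 + 2*2 = 4
y[2] = -3*-3 + 0*2 = 9
y[3] = 2*-3 + -3*2 = -12
y[4] = 2*2 = 4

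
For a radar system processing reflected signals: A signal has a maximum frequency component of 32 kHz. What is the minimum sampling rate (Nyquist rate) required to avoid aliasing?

By the Nyquist-Shannon sampling theorem,
the minimum sampling rate (Nyquist rate) must be at least 2 * f_max.
Nyquist rate = 2 * 32 kHz = 64 kHz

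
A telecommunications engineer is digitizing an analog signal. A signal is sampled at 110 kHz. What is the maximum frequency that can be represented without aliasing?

The maximum frequency that can be represented without aliasing
is the Nyquist frequency: f_max = f_s / 2 = 110 kHz / 2 = 55 kHz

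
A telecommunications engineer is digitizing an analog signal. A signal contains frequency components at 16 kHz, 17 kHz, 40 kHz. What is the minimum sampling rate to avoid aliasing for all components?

The highest frequency component is f_max = 40 kHz.
Nyquist rate = 2 * f_max = 2 * 40 kHz = 80 kHz.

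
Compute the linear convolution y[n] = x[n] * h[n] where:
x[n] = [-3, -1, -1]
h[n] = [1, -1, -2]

y[n] = sum_k x[k]*h[n-k]. Output length = len(x) + len(h) - 1 = 3 + 3 - 1 = 5.
y[0] = -3*1 = -3
y[1] = -1*1 + -3*-1 = 2
y[2] = -1*1 + -1*-1 + -3*-2 = 6
y[3] = -1*-1 + -1*-2 = 3
y[4] = -1*-2 = 2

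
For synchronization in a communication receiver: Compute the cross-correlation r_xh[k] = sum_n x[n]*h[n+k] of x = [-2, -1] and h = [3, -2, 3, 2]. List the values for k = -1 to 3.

Both sequences indexed from 0 and zero outside their support.
Lags with overlap: k = -1 to 3.
  r_xh[-1] = x[1]*h[0] = -3
  r_xh[0] = x[0]*h[0] + x[1]*h[1] = -4
  r_xh[1] = x[0]*h[1] + x[1]*h[2] = 1
  r_xh[2] = x[0]*h[2] + x[1]*h[3] = -8
  r_xh[3] = x[0]*h[3] = -4
r_xh = [-3, -4, 1, -8, -4] (for k = -1, ..., 3)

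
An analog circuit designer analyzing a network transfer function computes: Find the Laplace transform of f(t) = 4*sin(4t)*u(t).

Standard pair: sin(wt)*u(t) <-> w/(s^2+w^2)
With w = 4: L{4*sin(4t)*u(t)} = 16/(s^2+16)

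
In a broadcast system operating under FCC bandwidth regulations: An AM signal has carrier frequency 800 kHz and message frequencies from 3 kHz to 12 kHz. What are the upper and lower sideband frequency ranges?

Upper sideband (USB) = fc + [fm_low, fm_high] = 800 + [3, 12] = [803, 812] kHz
Lower sideband (LSB) = fc - [fm_high, fm_low] = 800 - [12, 3] = [788, 797] kHz
Total occupied spectrum: 788 kHz to 812 kHz (plus carrier at 800 kHz)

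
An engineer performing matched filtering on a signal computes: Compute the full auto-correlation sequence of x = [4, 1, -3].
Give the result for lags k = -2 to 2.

r_xx[k] = sum_m x[m]*x[m+k], indexed from 0, for k = -2 to 2:
  r_xx[-2] = x[2]*x[0] = -12
  r_xx[-1] = x[1]*x[0] + x[2]*x[1] = 1
  r_xx[0] = x[0]*x[0] + x[1]*x[1] + x[2]*x[2] = 26
  r_xx[1] = x[0]*x[1] + x[1]*x[2] = 1
  r_xx[2] = x[0]*x[2] = -12
r_xx = [-12, 1, 26, 1, -12]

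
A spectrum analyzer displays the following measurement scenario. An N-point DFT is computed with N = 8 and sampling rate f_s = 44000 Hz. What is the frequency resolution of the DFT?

DFT frequency resolution = f_s / N
= 44000 / 8 = 5500 Hz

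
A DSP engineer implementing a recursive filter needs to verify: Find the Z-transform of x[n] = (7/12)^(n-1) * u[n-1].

Time-shifting property: if X(z) = Z{x[n]}, then Z{x[n-d]} = z^(-d) * X(z)
X(z) = z/(z - 7/12) for x[n] = (7/12)^n * u[n]
Z{x[n-1]} = z^(-1) * z/(z - 7/12) = 1/(z - 7/12)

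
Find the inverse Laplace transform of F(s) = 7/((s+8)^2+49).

Standard pair: w/((s+a)^2+w^2) <-> e^(-at)*sin(wt)*u(t)
With a=8, w=7: f(t) = e^(-8t)*sin(7t)*u(t)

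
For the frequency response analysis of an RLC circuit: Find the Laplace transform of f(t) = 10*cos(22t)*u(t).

Standard pair: cos(wt)*u(t) <-> s/(s^2+w^2)
With w = 22: L{10*cos(22t)*u(t)} = 10s/(s^2+484)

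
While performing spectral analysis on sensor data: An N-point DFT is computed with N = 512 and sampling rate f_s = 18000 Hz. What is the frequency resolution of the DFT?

DFT frequency resolution = f_s / N
= 18000 / 512 = 1125/32 Hz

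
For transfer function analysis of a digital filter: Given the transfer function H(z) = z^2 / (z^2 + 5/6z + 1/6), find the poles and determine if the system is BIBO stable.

Poles are roots of the denominator: z^2 + 5/6z + 1/6 = 0.
Quadratic formula: z = [-(5/6) +/- sqrt((5/6)^2 - 4*(1/6))] / 2
Discriminant = 25/36 - 2/3 = 1/36; sqrt = 1/6.
z = (-5/6 +/- 1/6) / 2 => z = -1/3 or z = -1/2.
|p1| = 1/3, |p2| = 1/2.
For BIBO stability, all poles must lie inside the unit circle (|p| < 1).
System is STABLE since both |p| < 1.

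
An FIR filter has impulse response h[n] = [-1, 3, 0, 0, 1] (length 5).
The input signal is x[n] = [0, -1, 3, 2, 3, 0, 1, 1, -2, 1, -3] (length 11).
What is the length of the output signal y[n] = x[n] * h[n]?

For linear convolution, the output length is:
len(y) = len(x) + len(h) - 1 = 11 + 5 - 1 = 15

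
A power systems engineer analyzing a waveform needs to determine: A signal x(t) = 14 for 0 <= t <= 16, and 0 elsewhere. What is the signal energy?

Energy = integral of |x(t)|^2 dt over the signal duration
= 14^2 * 16 = 196 * 16 = 3136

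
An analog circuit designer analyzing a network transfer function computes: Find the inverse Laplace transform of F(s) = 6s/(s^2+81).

Standard pair: s/(s^2+w^2) <-> cos(wt)*u(t)
With k=6, w=9: f(t) = 6*cos(9t)*u(t)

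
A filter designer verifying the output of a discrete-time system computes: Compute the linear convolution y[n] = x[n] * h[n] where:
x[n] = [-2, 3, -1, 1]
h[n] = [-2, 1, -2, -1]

y[n] = sum_k x[k]*h[n-k]. Output length = len(x) + len(h) - 1 = 4 + 4 - 1 = 7.
y[0] = -2*-2 = 4
y[1] = 3*-2 + -2*1 = -8
y[2] = -1*-2 + 3*1 + -2*-2 = 9
y[3] = 1*-2 + -1*1 + 3*-2 + -2*-1 = -7
y[4] = 1*1 + -1*-2 + 3*-1 = 0
y[5] = 1*-2 + -1*-1 = -1
y[6] = 1*-1 = -1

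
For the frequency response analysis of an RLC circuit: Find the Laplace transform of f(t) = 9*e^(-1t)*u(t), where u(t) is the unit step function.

Standard Laplace transform pair:
e^(-at)*u(t) <-> 1/(s+a)
With a = 1: L{9*e^(-1t)*u(t)} = 9/(s+1), ROC: Re(s) > -1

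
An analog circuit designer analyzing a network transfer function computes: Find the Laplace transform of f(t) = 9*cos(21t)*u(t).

Standard pair: cos(wt)*u(t) <-> s/(s^2+w^2)
With w = 21: L{9*cos(21t)*u(t)} = 9s/(s^2+441)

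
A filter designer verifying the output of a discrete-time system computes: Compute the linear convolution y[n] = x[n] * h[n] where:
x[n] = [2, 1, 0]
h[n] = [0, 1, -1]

y[n] = sum_k x[k]*h[n-k]. Output length = len(x) + len(h) - 1 = 3 + 3 - 1 = 5.
y[0] = 2*0 = 0
y[1] = 1*0 + 2*1 = 2
y[2] = 0*0 + 1*1 + 2*-1 = -1
y[3] = 0*1 + 1*-1 = -1
y[4] = 0*-1 = 0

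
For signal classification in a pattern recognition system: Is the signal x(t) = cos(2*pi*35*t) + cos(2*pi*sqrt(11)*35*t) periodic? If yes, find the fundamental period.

f1 = 35 Hz, f2 = 35*sqrt(11) Hz
Ratio f2/f1 = sqrt(11), which is irrational.
Since the frequency ratio is irrational, no common period exists.
The signal is not periodic.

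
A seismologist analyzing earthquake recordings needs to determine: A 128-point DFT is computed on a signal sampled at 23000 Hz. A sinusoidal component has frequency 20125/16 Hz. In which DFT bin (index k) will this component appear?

DFT frequency resolution = f_s/N = 23000/128 = 2875/16 Hz
Bin index k = f_signal / resolution = 20125/16 / 2875/16 = 7
The signal frequency 20125/16 Hz falls in DFT bin k = 7.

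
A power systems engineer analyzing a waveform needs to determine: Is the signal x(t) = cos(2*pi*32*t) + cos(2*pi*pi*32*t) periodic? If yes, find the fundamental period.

f1 = 32 Hz, f2 = 32*pi Hz
Ratio f2/f1 = pi, which is irrational.
Since the frequency ratio is irrational, no common period exists.
The signal is not periodic.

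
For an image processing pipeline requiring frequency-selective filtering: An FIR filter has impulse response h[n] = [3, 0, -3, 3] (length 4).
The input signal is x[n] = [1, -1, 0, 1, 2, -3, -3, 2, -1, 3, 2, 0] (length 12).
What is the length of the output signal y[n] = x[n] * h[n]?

For linear convolution, the output length is:
len(y) = len(x) + len(h) - 1 = 12 + 4 - 1 = 15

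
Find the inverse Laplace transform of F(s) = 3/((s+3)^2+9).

Standard pair: w/((s+a)^2+w^2) <-> e^(-at)*sin(wt)*u(t)
With a=3, w=3: f(t) = e^(-3t)*sin(3t)*u(t)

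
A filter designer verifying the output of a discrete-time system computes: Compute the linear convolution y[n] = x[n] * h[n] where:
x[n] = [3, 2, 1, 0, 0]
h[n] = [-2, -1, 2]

y[n] = sum_k x[k]*h[n-k]. Output length = len(x) + len(h) - 1 = 5 + 3 - 1 = 7.
y[0] = 3*-2 = -6
y[1] = 2*-2 + 3*-1 = -7
y[2] = 1*-2 + 2*-1 + 3*2 = 2
y[3] = 0*-2 + 1*-1 + 2*2 = 3
y[4] = 0*-2 + 0*-1 + 1*2 = 2
y[5] = 0*-1 + 0*2 = 0
y[6] = 0*2 = 0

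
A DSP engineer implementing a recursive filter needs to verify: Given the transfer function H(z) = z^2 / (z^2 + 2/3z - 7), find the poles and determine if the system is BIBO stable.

Poles are roots of the denominator: z^2 + 2/3z - 7 = 0.
Quadratic formula: z = [-(2/3) +/- sqrt((2/3)^2 - 4*(-7))] / 2
Discriminant = 4/9 + 28 = 256/9; sqrt = 16/3.
z = (-2/3 +/- 16/3) / 2 => z = 7/3 or z = -3.
|p1| = 3, |p2| = 7/3.
For BIBO stability, all poles must lie inside the unit circle (|p| < 1).
System is UNSTABLE since at least one |p| >= 1.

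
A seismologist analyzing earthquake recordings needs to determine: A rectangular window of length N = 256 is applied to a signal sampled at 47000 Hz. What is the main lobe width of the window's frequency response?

For a rectangular window of length N,
the main lobe width in frequency is 2*f_s/N.
= 2*47000/256 = 5875/16 Hz
This determines the minimum frequency separation for resolving two sinusoids.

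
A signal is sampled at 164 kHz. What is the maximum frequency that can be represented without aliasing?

The maximum frequency that can be represented without aliasing
is the Nyquist frequency: f_max = f_s / 2 = 164 kHz / 2 = 82 kHz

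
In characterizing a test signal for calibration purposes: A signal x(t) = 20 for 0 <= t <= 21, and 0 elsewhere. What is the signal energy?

Energy = integral of |x(t)|^2 dt over the signal duration
= 20^2 * 21 = 400 * 21 = 8400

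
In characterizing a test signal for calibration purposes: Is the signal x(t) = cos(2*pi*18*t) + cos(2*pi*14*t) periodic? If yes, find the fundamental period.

f1 = 18 Hz, f2 = 14 Hz
Period T1 = 1/18, T2 = 1/14
Ratio T1/T2 = 14/18, which is rational.
The signal is periodic with fundamental period T = 1/GCD(18,14) = 1/2 s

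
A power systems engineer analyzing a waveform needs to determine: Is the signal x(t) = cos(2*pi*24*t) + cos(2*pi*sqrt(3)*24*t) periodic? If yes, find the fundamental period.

f1 = 24 Hz, f2 = 24*sqrt(3) Hz
Ratio f2/f1 = sqrt(3), which is irrational.
Since the frequency ratio is irrational, no common period exists.
The signal is not periodic.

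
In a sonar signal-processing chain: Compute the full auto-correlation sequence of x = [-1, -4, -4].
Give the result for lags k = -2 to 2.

r_xx[k] = sum_m x[m]*x[m+k], indexed from 0, for k = -2 to 2:
  r_xx[-2] = x[2]*x[0] = 4
  r_xx[-1] = x[1]*x[0] + x[2]*x[1] = 20
  r_xx[0] = x[0]*x[0] + x[1]*x[1] + x[2]*x[2] = 33
  r_xx[1] = x[0]*x[1] + x[1]*x[2] = 20
  r_xx[2] = x[0]*x[2] = 4
r_xx = [4, 20, 33, 20, 4]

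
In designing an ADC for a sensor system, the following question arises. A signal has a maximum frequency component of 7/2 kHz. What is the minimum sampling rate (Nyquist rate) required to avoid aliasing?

By the Nyquist-Shannon sampling theorem,
the minimum sampling rate (Nyquist rate) must be at least 2 * f_max.
Nyquist rate = 2 * 7/2 kHz = 7 kHz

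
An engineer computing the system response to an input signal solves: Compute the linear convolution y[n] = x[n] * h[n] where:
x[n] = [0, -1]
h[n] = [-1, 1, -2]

y[n] = sum_k x[k]*h[n-k]. Output length = len(x) + len(h) - 1 = 2 + 3 - 1 = 4.
y[0] = 0*-1 = 0
y[1] = -1*-1 + 0*1 = 1
y[2] = -1*1 + 0*-2 = -1
y[3] = -1*-2 = 2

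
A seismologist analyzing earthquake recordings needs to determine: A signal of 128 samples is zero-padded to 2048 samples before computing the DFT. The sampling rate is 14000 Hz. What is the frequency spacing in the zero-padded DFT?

Original DFT: N = 128, resolution = f_s/N = 14000/128 = 875/8 Hz
Zero-padded DFT: N = 2048, resolution = f_s/N = 14000/2048 = 875/128 Hz
Zero-padding interpolates the spectrum (finer frequency grid)
but does NOT improve the true spectral resolution (ability to resolve close frequencies).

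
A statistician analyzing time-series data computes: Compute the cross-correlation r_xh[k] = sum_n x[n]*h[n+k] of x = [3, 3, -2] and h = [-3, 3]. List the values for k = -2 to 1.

Both sequences indexed from 0 and zero outside their support.
Lags with overlap: k = -2 to 1.
  r_xh[-2] = x[2]*h[0] = 6
  r_xh[-1] = x[1]*h[0] + x[2]*h[1] = -15
  r_xh[0] = x[0]*h[0] + x[1]*h[1] = 0
  r_xh[1] = x[0]*h[1] = 9
r_xh = [6, -15, 0, 9] (for k = -2, ..., 1)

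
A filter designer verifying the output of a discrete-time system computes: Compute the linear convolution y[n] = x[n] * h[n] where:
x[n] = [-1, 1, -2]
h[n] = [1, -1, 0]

y[n] = sum_k x[k]*h[n-k]. Output length = len(x) + len(h) - 1 = 3 + 3 - 1 = 5.
y[0] = -1*1 = -1
y[1] = 1*1 + -1*-1 = 2
y[2] = -2*1 + 1*-1 + -1*0 = -3
y[3] = -2*-1 + 1*0 = 2
y[4] = -2*0 = 0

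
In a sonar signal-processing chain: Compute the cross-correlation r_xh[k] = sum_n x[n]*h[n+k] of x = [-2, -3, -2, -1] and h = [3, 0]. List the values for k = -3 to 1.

Both sequences indexed from 0 and zero outside their support.
Lags with overlap: k = -3 to 1.
  r_xh[-3] = x[3]*h[0] = -3
  r_xh[-2] = x[2]*h[0] + x[3]*h[1] = -6
  r_xh[-1] = x[1]*h[0] + x[2]*h[1] = -9
  r_xh[0] = x[0]*h[0] + x[1]*h[1] = -6
  r_xh[1] = x[0]*h[1] = 0
r_xh = [-3, -6, -9, -6, 0] (for k = -3, ..., 1)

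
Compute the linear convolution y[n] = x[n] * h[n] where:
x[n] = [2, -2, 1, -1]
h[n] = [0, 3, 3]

y[n] = sum_k x[k]*h[n-k]. Output length = len(x) + len(h) - 1 = 4 + 3 - 1 = 6.
y[0] = 2*0 = 0
y[1] = -2*0 + 2*3 = 6
y[2] = 1*0 + -2*3 + 2*3 = 0
y[3] = -1*0 + 1*3 + -2*3 = -3
y[4] = -1*3 + 1*3 = 0
y[5] = -1*3 = -3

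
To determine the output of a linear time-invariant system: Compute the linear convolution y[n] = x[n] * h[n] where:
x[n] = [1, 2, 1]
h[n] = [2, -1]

y[n] = sum_k x[k]*h[n-k]. Output length = len(x) + len(h) - 1 = 3 + 2 - 1 = 4.
y[0] = 1*2 = 2
y[1] = 2*2 + 1*-1 = 3
y[2] = 1*2 + 2*-1 = 0
y[3] = 1*-1 = -1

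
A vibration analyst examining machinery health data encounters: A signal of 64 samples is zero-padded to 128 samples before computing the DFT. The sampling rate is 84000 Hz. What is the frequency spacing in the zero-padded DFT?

Original DFT: N = 64, resolution = f_s/N = 84000/64 = 2625/2 Hz
Zero-padded DFT: N = 128, resolution = f_s/N = 84000/128 = 2625/4 Hz
Zero-padding interpolates the spectrum (finer frequency grid)
but does NOT improve the true spectral resolution (ability to resolve close frequencies).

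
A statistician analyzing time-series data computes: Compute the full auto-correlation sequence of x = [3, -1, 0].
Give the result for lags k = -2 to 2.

r_xx[k] = sum_m x[m]*x[m+k], indexed from 0, for k = -2 to 2:
  r_xx[-2] = x[2]*x[0] = 0
  r_xx[-1] = x[1]*x[0] + x[2]*x[1] = -3
  r_xx[0] = x[0]*x[0] + x[1]*x[1] + x[2]*x[2] = 10
  r_xx[1] = x[0]*x[1] + x[1]*x[2] = -3
  r_xx[2] = x[0]*x[2] = 0
r_xx = [0, -3, 10, -3, 0]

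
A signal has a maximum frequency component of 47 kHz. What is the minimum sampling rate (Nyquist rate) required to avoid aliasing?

By the Nyquist-Shannon sampling theorem,
the minimum sampling rate (Nyquist rate) must be at least 2 * f_max.
Nyquist rate = 2 * 47 kHz = 94 kHz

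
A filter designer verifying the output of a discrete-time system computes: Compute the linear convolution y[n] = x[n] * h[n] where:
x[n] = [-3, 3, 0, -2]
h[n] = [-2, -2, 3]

y[n] = sum_k x[k]*h[n-k]. Output length = len(x) + len(h) - 1 = 4 + 3 - 1 = 6.
y[0] = -3*-2 = 6
y[1] = 3*-2 + -3*-2 = 0
y[2] = 0*-2 + 3*-2 + -3*3 = -15
y[3] = -2*-2 + 0*-2 + 3*3 = 13
y[4] = -2*-2 + 0*3 = 4
y[5] = -2*3 = -6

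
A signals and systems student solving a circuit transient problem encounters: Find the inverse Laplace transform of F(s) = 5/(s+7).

Standard pair: k/(s+a) <-> k*e^(-at)*u(t)
With k=5, a=7: f(t) = 5*e^(-7t)*u(t)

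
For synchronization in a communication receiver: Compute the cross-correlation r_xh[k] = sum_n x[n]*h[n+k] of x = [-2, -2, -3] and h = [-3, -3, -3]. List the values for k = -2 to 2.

Both sequences indexed from 0 and zero outside their support.
Lags with overlap: k = -2 to 2.
  r_xh[-2] = x[2]*h[0] = 9
  r_xh[-1] = x[1]*h[0] + x[2]*h[1] = 15
  r_xh[0] = x[0]*h[0] + x[1]*h[1] + x[2]*h[2] = 21
  r_xh[1] = x[0]*h[1] + x[1]*h[2] = 12
  r_xh[2] = x[0]*h[2] = 6
r_xh = [9, 15, 21, 12, 6] (for k = -2, ..., 2)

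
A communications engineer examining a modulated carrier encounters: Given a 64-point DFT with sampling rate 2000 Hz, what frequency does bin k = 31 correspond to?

The frequency of DFT bin k is: f_k = k * f_s / N
f_31 = 31 * 2000 / 64 = 3875/4 Hz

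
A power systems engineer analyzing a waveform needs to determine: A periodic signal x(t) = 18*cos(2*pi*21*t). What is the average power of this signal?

Average power of A*cos(wt) is A^2/2.
P = 18^2 / 2 = 324/2 = 162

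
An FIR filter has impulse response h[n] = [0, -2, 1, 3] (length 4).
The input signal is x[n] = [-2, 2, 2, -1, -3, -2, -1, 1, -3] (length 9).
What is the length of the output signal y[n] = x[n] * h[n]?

For linear convolution, the output length is:
len(y) = len(x) + len(h) - 1 = 9 + 4 - 1 = 12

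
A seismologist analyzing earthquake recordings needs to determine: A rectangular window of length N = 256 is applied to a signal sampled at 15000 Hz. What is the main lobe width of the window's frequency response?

For a rectangular window of length N,
the main lobe width in frequency is 2*f_s/N.
= 2*15000/256 = 1875/16 Hz
This determines the minimum frequency separation for resolving two sinusoids.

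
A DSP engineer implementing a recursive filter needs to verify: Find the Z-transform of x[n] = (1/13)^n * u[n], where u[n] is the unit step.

The Z-transform of a^n * u[n] is z/(z-a) for |z| > |a|.
Here a = 1/13, so X(z) = z/(z - (1/13)) = 13z/(13z - 1)
ROC: |z| > 1/13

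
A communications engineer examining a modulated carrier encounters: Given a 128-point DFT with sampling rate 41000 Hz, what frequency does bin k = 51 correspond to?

The frequency of DFT bin k is: f_k = k * f_s / N
f_51 = 51 * 41000 / 128 = 261375/16 Hz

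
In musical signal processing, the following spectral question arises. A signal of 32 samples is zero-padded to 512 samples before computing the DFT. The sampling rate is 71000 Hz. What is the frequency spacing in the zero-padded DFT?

Original DFT: N = 32, resolution = f_s/N = 71000/32 = 8875/4 Hz
Zero-padded DFT: N = 512, resolution = f_s/N = 71000/512 = 8875/64 Hz
Zero-padding interpolates the spectrum (finer frequency grid)
but does NOT improve the true spectral resolution (ability to resolve close frequencies).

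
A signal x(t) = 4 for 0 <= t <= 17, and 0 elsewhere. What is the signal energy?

Energy = integral of |x(t)|^2 dt over the signal duration
= 4^2 * 17 = 16 * 17 = 272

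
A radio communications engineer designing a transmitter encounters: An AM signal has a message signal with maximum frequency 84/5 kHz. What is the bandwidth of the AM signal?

In AM (double-sideband), the bandwidth is twice the message frequency.
BW = 2 * f_m = 2 * 84/5 kHz = 168/5 kHz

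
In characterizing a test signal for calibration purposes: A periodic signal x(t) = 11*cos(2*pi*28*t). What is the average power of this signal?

Average power of A*cos(wt) is A^2/2.
P = 11^2 / 2 = 121/2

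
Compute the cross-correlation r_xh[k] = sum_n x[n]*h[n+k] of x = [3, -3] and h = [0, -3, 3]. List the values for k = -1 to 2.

Both sequences indexed from 0 and zero outside their support.
Lags with overlap: k = -1 to 2.
  r_xh[-1] = x[1]*h[0] = 0
  r_xh[0] = x[0]*h[0] + x[1]*h[1] = 9
  r_xh[1] = x[0]*h[1] + x[1]*h[2] = -18
  r_xh[2] = x[0]*h[2] = 9
r_xh = [0, 9, -18, 9] (for k = -1, ..., 2)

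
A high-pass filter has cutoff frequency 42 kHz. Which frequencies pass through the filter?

A high-pass filter passes all frequencies above the cutoff frequency 42 kHz and attenuates lower frequencies.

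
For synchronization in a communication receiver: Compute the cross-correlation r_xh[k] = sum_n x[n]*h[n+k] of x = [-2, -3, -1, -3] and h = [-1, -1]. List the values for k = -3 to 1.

Both sequences indexed from 0 and zero outside their support.
Lags with overlap: k = -3 to 1.
  r_xh[-3] = x[3]*h[0] = 3
  r_xh[-2] = x[2]*h[0] + x[3]*h[1] = 4
  r_xh[-1] = x[1]*h[0] + x[2]*h[1] = 4
  r_xh[0] = x[0]*h[0] + x[1]*h[1] = 5
  r_xh[1] = x[0]*h[1] = 2
r_xh = [3, 4, 4, 5, 2] (for k = -3, ..., 1)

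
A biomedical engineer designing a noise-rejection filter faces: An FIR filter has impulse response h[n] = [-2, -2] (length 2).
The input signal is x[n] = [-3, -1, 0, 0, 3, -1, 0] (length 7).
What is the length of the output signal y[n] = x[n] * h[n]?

For linear convolution, the output length is:
len(y) = len(x) + len(h) - 1 = 7 + 2 - 1 = 8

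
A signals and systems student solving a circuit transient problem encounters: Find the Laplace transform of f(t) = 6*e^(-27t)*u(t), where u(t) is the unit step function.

Standard Laplace transform pair:
e^(-at)*u(t) <-> 1/(s+a)
With a = 27: L{6*e^(-27t)*u(t)} = 6/(s+27), ROC: Re(s) > -27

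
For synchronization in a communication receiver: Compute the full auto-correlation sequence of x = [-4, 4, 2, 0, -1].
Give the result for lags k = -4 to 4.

r_xx[k] = sum_m x[m]*x[m+k], indexed from 0, for k = -4 to 4:
  r_xx[-4] = x[4]*x[0] = 4
  r_xx[-3] = x[3]*x[0] + x[4]*x[1] = -4
  r_xx[-2] = x[2]*x[0] + x[3]*x[1] + x[4]*x[2] = -10
  r_xx[-1] = x[1]*x[0] + x[2]*x[1] + x[3]*x[2] + x[4]*x[3] = -8
  r_xx[0] = x[0]*x[0] + x[1]*x[1] + x[2]*x[2] + x[3]*x[3] + x[4]*x[4] = 37
  r_xx[1] = x[0]*x[1] + x[1]*x[2] + x[2]*x[3] + x[3]*x[4] = -8
  r_xx[2] = x[0]*x[2] + x[1]*x[3] + x[2]*x[4] = -10
  r_xx[3] = x[0]*x[3] + x[1]*x[4] = -4
  r_xx[4] = x[0]*x[4] = 4
r_xx = [4, -4, -10, -8, 37, -8, -10, -4, 4]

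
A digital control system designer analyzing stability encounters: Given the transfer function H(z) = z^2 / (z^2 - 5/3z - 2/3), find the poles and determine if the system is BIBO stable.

Poles are roots of the denominator: z^2 - 5/3z - 2/3 = 0.
Quadratic formula: z = [-(-5/3) +/- sqrt((-5/3)^2 - 4*(-2/3))] / 2
Discriminant = 25/9 + 8/3 = 49/9; sqrt = 7/3.
z = (5/3 +/- 7/3) / 2 => z = 2 or z = -1/3.
|p1| = 2, |p2| = 1/3.
For BIBO stability, all poles must lie inside the unit circle (|p| < 1).
System is UNSTABLE since at least one |p| >= 1.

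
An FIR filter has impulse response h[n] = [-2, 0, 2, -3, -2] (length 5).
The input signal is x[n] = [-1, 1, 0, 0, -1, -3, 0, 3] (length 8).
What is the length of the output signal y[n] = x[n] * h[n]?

For linear convolution, the output length is:
len(y) = len(x) + len(h) - 1 = 8 + 5 - 1 = 12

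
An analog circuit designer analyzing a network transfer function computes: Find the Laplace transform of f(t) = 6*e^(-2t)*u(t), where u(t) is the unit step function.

Standard Laplace transform pair:
e^(-at)*u(t) <-> 1/(s+a)
With a = 2: L{6*e^(-2t)*u(t)} = 6/(s+2), ROC: Re(s) > -2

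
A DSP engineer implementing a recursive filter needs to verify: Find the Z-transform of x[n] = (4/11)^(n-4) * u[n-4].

Time-shifting property: if X(z) = Z{x[n]}, then Z{x[n-d]} = z^(-d) * X(z)
X(z) = z/(z - 4/11) for x[n] = (4/11)^n * u[n]
Z{x[n-4]} = z^(-4) * z/(z - 4/11) = z^(-3)/(z - 4/11)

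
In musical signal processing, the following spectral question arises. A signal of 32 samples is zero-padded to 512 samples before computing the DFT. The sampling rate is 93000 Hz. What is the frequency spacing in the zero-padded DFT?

Original DFT: N = 32, resolution = f_s/N = 93000/32 = 11625/4 Hz
Zero-padded DFT: N = 512, resolution = f_s/N = 93000/512 = 11625/64 Hz
Zero-padding interpolates the spectrum (finer frequency grid)
but does NOT improve the true spectral resolution (ability to resolve close frequencies).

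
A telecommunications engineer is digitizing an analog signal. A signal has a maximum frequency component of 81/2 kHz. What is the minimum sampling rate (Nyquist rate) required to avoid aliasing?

By the Nyquist-Shannon sampling theorem,
the minimum sampling rate (Nyquist rate) must be at least 2 * f_max.
Nyquist rate = 2 * 81/2 kHz = 81 kHz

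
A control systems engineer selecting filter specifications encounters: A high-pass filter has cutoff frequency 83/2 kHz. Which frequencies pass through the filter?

A high-pass filter passes all frequencies above the cutoff frequency 83/2 kHz and attenuates lower frequencies.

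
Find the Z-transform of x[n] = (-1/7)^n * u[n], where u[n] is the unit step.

The Z-transform of a^n * u[n] is z/(z-a) for |z| > |a|.
Here a = -1/7, so X(z) = z/(z - (-1/7)) = 7z/(7z + 1)
ROC: |z| > 1/7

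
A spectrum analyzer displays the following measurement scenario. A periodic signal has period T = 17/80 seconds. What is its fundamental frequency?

The fundamental frequency is the reciprocal of the period.
f = 1/T = 1/(17/80) = 80/17 Hz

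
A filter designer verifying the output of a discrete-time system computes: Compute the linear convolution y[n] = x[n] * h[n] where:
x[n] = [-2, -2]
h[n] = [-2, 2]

y[n] = sum_k x[k]*h[n-k]. Output length = len(x) + len(h) - 1 = 2 + 2 - 1 = 3.
y[0] = -2*-2 = 4
y[1] = -2*-2 + -2*2 = 0
y[2] = -2*2 = -4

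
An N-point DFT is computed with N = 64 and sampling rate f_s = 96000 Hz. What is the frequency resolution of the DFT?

DFT frequency resolution = f_s / N
= 96000 / 64 = 1500 Hz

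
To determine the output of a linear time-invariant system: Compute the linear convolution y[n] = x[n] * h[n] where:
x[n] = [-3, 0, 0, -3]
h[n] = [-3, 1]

y[n] = sum_k x[k]*h[n-k]. Output length = len(x) + len(h) - 1 = 4 + 2 - 1 = 5.
y[0] = -3*-3 = 9
y[1] = 0*-3 + -3*1 = -3
y[2] = 0*-3 + 0*1 = 0
y[3] = -3*-3 + 0*1 = 9
y[4] = -3*1 = -3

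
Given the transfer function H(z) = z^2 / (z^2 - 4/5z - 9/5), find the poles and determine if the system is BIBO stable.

Poles are roots of the denominator: z^2 - 4/5z - 9/5 = 0.
Quadratic formula: z = [-(-4/5) +/- sqrt((-4/5)^2 - 4*(-9/5))] / 2
Discriminant = 16/25 + 36/5 = 196/25; sqrt = 14/5.
z = (4/5 +/- 14/5) / 2 => z = 9/5 or z = -1.
|p1| = 9/5, |p2| = 1.
For BIBO stability, all poles must lie inside the unit circle (|p| < 1).
System is UNSTABLE since at least one |p| >= 1.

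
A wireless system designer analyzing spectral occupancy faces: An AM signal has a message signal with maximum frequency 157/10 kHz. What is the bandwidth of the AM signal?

In AM (double-sideband), the bandwidth is twice the message frequency.
BW = 2 * f_m = 2 * 157/10 kHz = 157/5 kHz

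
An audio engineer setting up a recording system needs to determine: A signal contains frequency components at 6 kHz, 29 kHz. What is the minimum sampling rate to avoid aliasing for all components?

The highest frequency component is f_max = 29 kHz.
Nyquist rate = 2 * f_max = 2 * 29 kHz = 58 kHz.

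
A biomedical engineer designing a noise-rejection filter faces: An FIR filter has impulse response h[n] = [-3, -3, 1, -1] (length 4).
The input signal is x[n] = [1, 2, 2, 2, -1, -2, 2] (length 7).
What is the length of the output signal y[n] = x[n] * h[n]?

For linear convolution, the output length is:
len(y) = len(x) + len(h) - 1 = 7 + 4 - 1 = 10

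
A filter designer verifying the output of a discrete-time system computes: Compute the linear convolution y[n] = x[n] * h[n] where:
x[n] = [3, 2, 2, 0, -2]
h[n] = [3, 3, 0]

y[n] = sum_k x[k]*h[n-k]. Output length = len(x) + len(h) - 1 = 5 + 3 - 1 = 7.
y[0] = 3*3 = 9
y[1] = 2*3 + 3*3 = 15
y[2] = 2*3 + 2*3 + 3*0 = 12
y[3] = 0*3 + 2*3 + 2*0 = 6
y[4] = -2*3 + 0*3 + 2*0 = -6
y[5] = -2*3 + 0*0 = -6
y[6] = -2*0 = 0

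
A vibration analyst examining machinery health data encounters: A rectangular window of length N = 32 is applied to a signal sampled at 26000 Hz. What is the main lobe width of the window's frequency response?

For a rectangular window of length N,
the main lobe width in frequency is 2*f_s/N.
= 2*26000/32 = 1625 Hz
This determines the minimum frequency separation for resolving two sinusoids.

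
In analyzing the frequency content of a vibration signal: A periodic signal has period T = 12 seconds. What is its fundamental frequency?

The fundamental frequency is the reciprocal of the period.
f = 1/T = 1/(12) = 1/12 Hz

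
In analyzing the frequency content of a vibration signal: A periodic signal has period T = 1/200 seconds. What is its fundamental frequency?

The fundamental frequency is the reciprocal of the period.
f = 1/T = 1/(1/200) = 200 Hz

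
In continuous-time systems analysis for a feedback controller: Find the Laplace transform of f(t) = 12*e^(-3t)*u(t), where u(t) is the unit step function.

Standard Laplace transform pair:
e^(-at)*u(t) <-> 1/(s+a)
With a = 3: L{12*e^(-3t)*u(t)} = 12/(s+3), ROC: Re(s) > -3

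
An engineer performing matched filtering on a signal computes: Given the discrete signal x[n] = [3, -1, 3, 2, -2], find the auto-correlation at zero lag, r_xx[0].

The auto-correlation at zero lag r_xx[0] equals the signal energy.
r_xx[0] = sum of x[n]^2 = 3^2 + (-1)^2 + 3^2 + 2^2 + (-2)^2
= 9 + 1 + 9 + 4 + 4 = 27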